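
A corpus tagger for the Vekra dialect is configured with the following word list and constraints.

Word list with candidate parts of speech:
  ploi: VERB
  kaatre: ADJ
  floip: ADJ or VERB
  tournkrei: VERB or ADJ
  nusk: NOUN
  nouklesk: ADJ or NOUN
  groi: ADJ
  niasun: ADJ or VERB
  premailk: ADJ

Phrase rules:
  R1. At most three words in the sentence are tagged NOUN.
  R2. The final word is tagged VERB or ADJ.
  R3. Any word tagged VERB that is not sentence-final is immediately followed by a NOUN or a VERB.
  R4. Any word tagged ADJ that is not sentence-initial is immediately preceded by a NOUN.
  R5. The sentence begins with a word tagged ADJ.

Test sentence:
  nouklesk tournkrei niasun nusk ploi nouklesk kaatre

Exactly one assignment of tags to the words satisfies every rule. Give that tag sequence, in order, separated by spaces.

Candidates per position — 1:nouklesk {ADJ,NOUN}; 2:tournkrei {VERB,ADJ}; 3:niasun {ADJ,VERB}; 4:nusk {NOUN}; 5:ploi {VERB}; 6:nouklesk {ADJ,NOUN}; 7:kaatre {ADJ}.
Position 1: tagging it NOUN would leave rule 5 unsatisfiable, so it must be ADJ.
Position 2: tagging it ADJ would leave rule 4 unsatisfiable, so it must be VERB.
Position 3: tagging it ADJ would leave rule 3 unsatisfiable, so it must be VERB.
Position 6: tagging it ADJ would leave rule 3 unsatisfiable, so it must be NOUN.
The unique satisfying tagging is: ADJ VERB VERB NOUN VERB NOUN ADJ.
Checking: rule 1 ✓; rule 2 ✓; rule 3 ✓; rule 4 ✓; rule 5 ✓.

ADJ VERB VERB NOUN VERB NOUN ADJ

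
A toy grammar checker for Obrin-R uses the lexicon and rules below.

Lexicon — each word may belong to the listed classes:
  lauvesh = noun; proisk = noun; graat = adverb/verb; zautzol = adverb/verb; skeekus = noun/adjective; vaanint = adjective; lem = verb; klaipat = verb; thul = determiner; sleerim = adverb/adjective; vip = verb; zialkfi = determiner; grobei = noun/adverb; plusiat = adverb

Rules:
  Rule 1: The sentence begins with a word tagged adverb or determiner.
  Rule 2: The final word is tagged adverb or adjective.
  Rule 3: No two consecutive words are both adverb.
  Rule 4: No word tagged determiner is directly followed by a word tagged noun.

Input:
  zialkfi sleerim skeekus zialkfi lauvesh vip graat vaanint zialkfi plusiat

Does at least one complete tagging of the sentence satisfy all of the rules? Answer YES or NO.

NO

Candidates per position — 1:zialkfi {determiner}; 2:sleerim {adverb,adjective}; 3:skeekus {noun,adjective}; 4:zialkfi {determiner}; 5:lauvesh {noun}; 6:vip {verb}; 7:graat {adverb,verb}; 8:vaanint {adjective}; 9:zialkfi {determiner}; 10:plusiat {adverb}.
Rule 4 cannot be satisfied by any choice of tags from the lexicon.
So there is no consistent tagging.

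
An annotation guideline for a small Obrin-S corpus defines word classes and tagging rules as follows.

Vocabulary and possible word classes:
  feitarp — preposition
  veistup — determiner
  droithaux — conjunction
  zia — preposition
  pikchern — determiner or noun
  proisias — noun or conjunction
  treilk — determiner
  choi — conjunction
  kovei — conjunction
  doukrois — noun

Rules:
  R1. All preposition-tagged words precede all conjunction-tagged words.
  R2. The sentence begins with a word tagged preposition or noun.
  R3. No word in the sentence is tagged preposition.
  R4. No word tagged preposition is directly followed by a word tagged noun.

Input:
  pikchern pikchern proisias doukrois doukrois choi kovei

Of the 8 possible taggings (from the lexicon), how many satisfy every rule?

4

Candidates per position — 1:pikchern {determiner,noun}; 2:pikchern {determiner,noun}; 3:proisias {noun,conjunction}; 4:doukrois {noun}; 5:doukrois {noun}; 6:choi {conjunction}; 7:kovei {conjunction}.
There are 8 candidate sequences in total.
The sequences that satisfy every rule: noun determiner noun noun noun conjunction conjunction; noun determiner conjunction noun noun conjunction conjunction; noun noun noun noun noun conjunction conjunction; noun noun conjunction noun noun conjunction conjunction.
Count = 4.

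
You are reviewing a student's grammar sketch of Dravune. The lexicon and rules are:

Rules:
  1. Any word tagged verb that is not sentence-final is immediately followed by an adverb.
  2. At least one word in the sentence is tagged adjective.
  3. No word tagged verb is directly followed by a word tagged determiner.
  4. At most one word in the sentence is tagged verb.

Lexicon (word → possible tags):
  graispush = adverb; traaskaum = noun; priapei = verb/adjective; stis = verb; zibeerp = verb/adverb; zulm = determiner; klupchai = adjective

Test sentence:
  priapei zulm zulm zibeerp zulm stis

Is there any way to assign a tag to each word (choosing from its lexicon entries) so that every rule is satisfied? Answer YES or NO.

Candidates per position — 1:priapei {verb,adjective}; 2:zulm {determiner}; 3:zulm {determiner}; 4:zibeerp {verb,adverb}; 5:zulm {determiner}; 6:stis {verb}.
One satisfying assignment: adjective determiner determiner adverb determiner verb.
Check: rule 1 ✓; rule 2 ✓; rule 3 ✓; rule 4 ✓.

YES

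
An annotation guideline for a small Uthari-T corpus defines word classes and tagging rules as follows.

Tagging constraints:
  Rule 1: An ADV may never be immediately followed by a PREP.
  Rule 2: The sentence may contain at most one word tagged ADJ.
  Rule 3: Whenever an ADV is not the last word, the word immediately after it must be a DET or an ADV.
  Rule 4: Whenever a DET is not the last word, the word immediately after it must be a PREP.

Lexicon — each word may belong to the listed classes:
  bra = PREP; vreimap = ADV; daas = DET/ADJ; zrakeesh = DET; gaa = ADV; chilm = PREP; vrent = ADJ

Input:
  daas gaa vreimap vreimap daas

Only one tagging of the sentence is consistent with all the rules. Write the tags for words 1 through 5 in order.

ADJ ADV ADV ADV DET

Candidates per position — 1:daas {DET,ADJ}; 2:gaa {ADV}; 3:vreimap {ADV}; 4:vreimap {ADV}; 5:daas {DET,ADJ}.
At position 1, choosing DET makes rule 4 impossible to satisfy; hence ADJ.
At position 5, choosing ADJ makes rule 2 impossible to satisfy; hence DET.
So the tagging must be: ADJ ADV ADV ADV DET.
Checking: rule 1 satisfied; rule 2 satisfied; rule 3 satisfied; rule 4 satisfied.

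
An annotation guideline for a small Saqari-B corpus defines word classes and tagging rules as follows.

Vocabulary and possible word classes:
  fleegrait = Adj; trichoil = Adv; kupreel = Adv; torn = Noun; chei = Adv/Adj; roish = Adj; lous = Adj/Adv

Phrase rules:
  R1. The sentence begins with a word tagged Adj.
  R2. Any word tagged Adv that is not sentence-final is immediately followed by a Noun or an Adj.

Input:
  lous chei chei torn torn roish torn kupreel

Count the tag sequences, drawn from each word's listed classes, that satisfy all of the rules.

Candidates per position — 1:lous {Adj,Adv}; 2:chei {Adv,Adj}; 3:chei {Adv,Adj}; 4:torn {Noun}; 5:torn {Noun}; 6:roish {Adj}; 7:torn {Noun}; 8:kupreel {Adv}.
There are 8 candidate sequences in total.
The sequences that satisfy every rule: Adj Adv Adj Noun Noun Adj Noun Adv; Adj Adj Adv Noun Noun Adj Noun Adv; Adj Adj Adj Noun Noun Adj Noun Adv.
Count = 3.

3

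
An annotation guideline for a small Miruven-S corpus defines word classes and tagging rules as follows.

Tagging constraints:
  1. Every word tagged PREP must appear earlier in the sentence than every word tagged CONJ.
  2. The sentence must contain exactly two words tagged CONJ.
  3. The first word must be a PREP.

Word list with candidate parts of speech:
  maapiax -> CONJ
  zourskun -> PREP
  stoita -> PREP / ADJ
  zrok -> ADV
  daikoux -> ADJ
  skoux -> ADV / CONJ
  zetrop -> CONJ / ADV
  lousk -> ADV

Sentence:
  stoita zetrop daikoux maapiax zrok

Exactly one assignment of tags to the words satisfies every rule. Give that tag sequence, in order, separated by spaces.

Candidates per position — 1:stoita {PREP,ADJ}; 2:zetrop {CONJ,ADV}; 3:daikoux {ADJ}; 4:maapiax {CONJ}; 5:zrok {ADV}.
Word 1 cannot be ADJ — rule 3 would then fail for every completion. It is PREP.
Word 2 cannot be ADV — rule 2 would then fail for every completion. It is CONJ.
So the tagging must be: PREP CONJ ADJ CONJ ADV.
Check: rule 1 ✓; rule 2 ✓; rule 3 ✓.

PREP CONJ ADJ CONJ ADV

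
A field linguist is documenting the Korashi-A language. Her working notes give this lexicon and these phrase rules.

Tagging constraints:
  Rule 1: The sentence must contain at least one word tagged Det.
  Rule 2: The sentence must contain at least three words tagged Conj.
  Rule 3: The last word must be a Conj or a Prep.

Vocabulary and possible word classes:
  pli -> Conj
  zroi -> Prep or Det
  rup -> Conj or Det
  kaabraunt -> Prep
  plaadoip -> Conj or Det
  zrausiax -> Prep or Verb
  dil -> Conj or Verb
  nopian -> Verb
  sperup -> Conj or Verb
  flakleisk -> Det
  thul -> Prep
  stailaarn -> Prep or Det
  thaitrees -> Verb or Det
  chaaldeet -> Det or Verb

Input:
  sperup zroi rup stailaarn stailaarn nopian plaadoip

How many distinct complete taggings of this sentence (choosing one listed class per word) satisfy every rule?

Candidates per position — 1:sperup {Conj,Verb}; 2:zroi {Prep,Det}; 3:rup {Conj,Det}; 4:stailaarn {Prep,Det}; 5:stailaarn {Prep,Det}; 6:nopian {Verb}; 7:plaadoip {Conj,Det}.
There are 64 candidate sequences in total.
Checking each against the rules leaves 7 sequences.
Count = 7.

7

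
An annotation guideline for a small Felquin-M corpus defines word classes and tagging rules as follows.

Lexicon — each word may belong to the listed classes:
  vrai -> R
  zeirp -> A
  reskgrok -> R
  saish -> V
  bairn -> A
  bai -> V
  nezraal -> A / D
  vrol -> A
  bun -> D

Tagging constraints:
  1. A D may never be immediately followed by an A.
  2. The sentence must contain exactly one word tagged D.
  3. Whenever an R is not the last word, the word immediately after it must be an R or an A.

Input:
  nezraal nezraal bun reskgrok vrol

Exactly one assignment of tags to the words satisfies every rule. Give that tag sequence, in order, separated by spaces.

A A D R A

Candidates per position — 1:nezraal {A,D}; 2:nezraal {A,D}; 3:bun {D}; 4:reskgrok {R}; 5:vrol {A}.
Position 1: D is ruled out by rule 2; that leaves A.
Position 2: D is ruled out by rule 2; that leaves A.
The only consistent sequence is: A A D R A.
Rule-by-rule: rule 1 ✓; rule 2 ✓; rule 3 ✓.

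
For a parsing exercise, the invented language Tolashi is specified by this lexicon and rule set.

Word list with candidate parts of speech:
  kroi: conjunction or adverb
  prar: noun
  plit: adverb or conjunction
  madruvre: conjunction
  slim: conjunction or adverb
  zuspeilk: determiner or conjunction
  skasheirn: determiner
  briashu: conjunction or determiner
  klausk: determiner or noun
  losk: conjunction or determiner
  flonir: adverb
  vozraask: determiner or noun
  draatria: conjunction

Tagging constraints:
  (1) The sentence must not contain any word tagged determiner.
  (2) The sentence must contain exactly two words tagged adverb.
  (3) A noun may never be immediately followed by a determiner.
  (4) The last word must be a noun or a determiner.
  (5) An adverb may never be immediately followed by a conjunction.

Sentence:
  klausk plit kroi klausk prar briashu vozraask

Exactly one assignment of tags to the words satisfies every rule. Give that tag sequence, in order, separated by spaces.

Candidates per position — 1:klausk {determiner,noun}; 2:plit {adverb,conjunction}; 3:kroi {conjunction,adverb}; 4:klausk {determiner,noun}; 5:prar {noun}; 6:briashu {conjunction,determiner}; 7:vozraask {determiner,noun}.
If word 1 were determiner, no tagging could satisfy rule 1; so word 1 is noun.
If word 2 were conjunction, no tagging could satisfy rule 2; so word 2 is adverb.
If word 3 were conjunction, no tagging could satisfy rule 2; so word 3 is adverb.
If word 4 were determiner, no tagging could satisfy rule 1; so word 4 is noun.
If word 6 were determiner, no tagging could satisfy rule 1; so word 6 is conjunction.
If word 7 were determiner, no tagging could satisfy rule 1; so word 7 is noun.
The unique satisfying tagging is: noun adverb adverb noun noun conjunction noun.
Verifying each rule — rule 1 ok; rule 2 ok; rule 3 ok; rule 4 ok; rule 5 ok.

noun adverb adverb noun noun conjunction noun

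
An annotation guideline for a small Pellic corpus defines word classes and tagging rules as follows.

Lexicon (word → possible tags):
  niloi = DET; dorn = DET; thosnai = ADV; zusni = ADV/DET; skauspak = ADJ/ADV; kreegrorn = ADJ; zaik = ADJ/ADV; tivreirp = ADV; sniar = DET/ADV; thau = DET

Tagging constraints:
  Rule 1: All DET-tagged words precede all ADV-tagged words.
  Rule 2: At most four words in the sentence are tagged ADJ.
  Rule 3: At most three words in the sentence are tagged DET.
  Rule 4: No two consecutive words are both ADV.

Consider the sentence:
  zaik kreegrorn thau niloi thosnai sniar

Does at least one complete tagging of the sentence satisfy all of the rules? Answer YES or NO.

NO

Candidates per position — 1:zaik {ADJ,ADV}; 2:kreegrorn {ADJ}; 3:thau {DET}; 4:niloi {DET}; 5:thosnai {ADV}; 6:sniar {DET,ADV}.
Every candidate sequence violates at least one rule; no consistent tagging exists.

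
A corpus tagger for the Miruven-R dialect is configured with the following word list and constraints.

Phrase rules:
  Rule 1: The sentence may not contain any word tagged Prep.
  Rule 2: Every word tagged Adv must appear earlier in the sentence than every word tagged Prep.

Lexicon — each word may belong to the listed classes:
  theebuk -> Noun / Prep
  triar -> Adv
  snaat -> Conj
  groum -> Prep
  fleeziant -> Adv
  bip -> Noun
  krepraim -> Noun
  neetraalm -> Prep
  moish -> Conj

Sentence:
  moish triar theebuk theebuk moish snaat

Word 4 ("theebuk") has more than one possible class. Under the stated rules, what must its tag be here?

Noun

Candidates per position — 1:moish {Conj}; 2:triar {Adv}; 3:theebuk {Noun,Prep}; 4:theebuk {Noun,Prep}; 5:moish {Conj}; 6:snaat {Conj}.
Position 3: tagging it Prep would leave rule 1 unsatisfiable, so it must be Noun.
Position 4: tagging it Prep would leave rule 1 unsatisfiable, so it must be Noun.
The unique satisfying tagging is: Conj Adv Noun Noun Conj Conj.
Checking: rule 1 ok; rule 2 ok.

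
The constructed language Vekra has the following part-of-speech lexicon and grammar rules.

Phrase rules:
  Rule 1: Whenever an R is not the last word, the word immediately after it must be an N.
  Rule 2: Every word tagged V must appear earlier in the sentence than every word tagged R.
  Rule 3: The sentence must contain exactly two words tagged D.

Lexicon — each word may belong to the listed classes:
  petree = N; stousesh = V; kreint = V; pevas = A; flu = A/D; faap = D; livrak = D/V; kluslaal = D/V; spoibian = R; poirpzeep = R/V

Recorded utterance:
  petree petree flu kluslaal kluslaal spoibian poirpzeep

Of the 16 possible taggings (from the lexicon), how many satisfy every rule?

0

Candidates per position — 1:petree {N}; 2:petree {N}; 3:flu {A,D}; 4:kluslaal {D,V}; 5:kluslaal {D,V}; 6:spoibian {R}; 7:poirpzeep {R,V}.
There are 16 candidate sequences in total.
Rule 1 cannot be satisfied by any choice of tags from the lexicon.
So there is no consistent tagging.
Count = 0.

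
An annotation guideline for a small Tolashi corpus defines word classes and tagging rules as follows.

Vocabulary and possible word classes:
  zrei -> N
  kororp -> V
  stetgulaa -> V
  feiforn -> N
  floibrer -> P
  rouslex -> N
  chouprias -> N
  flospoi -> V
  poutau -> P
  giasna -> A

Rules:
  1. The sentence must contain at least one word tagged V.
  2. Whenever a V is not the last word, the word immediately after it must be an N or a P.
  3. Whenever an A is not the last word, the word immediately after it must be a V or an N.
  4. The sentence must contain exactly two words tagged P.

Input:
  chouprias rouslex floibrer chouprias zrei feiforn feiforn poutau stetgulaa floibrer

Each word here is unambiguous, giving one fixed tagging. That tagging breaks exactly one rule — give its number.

Fixed tagging: N N P N N N N P V P.
Rule check: R1 holds, R2 holds, R3 holds, R4 violated.
Only rule 4 fails.

4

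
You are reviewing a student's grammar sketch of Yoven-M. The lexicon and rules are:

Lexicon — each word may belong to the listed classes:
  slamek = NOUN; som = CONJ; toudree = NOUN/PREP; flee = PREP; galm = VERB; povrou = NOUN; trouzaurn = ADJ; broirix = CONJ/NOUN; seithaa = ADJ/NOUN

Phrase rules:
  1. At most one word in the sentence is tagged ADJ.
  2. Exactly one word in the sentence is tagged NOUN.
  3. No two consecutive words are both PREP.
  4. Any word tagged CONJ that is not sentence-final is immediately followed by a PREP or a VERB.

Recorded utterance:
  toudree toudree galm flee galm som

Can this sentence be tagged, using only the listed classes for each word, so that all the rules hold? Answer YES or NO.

Candidates per position — 1:toudree {NOUN,PREP}; 2:toudree {NOUN,PREP}; 3:galm {VERB}; 4:flee {PREP}; 5:galm {VERB}; 6:som {CONJ}.
One satisfying assignment: PREP NOUN VERB PREP VERB CONJ.
Verifying each rule — rule 1 holds; rule 2 holds; rule 3 holds; rule 4 holds.

YES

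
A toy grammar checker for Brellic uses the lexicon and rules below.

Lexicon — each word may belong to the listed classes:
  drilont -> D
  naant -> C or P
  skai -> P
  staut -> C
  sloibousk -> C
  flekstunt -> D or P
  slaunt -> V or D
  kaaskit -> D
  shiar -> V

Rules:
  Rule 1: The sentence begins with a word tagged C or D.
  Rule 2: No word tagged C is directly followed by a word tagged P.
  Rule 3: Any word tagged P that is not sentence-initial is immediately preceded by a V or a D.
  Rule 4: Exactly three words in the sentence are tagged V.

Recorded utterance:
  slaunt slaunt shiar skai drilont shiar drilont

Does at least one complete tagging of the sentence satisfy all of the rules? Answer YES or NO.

Candidates per position — 1:slaunt {V,D}; 2:slaunt {V,D}; 3:shiar {V}; 4:skai {P}; 5:drilont {D}; 6:shiar {V}; 7:drilont {D}.
One satisfying assignment: D V V P D V D.
Verifying each rule — rule 1 ok; rule 2 ok; rule 3 ok; rule 4 ok.

YES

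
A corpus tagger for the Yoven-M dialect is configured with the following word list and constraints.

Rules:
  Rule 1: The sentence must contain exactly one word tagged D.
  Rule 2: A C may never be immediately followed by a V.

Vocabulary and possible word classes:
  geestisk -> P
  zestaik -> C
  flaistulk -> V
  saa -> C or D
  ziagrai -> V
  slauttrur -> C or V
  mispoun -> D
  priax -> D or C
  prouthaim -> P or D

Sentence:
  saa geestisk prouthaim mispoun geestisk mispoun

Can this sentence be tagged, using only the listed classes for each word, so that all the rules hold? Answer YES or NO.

NO

Candidates per position — 1:saa {C,D}; 2:geestisk {P}; 3:prouthaim {P,D}; 4:mispoun {D}; 5:geestisk {P}; 6:mispoun {D}.
Rule 1 cannot be satisfied by any choice of tags from the lexicon.
So there is no consistent tagging.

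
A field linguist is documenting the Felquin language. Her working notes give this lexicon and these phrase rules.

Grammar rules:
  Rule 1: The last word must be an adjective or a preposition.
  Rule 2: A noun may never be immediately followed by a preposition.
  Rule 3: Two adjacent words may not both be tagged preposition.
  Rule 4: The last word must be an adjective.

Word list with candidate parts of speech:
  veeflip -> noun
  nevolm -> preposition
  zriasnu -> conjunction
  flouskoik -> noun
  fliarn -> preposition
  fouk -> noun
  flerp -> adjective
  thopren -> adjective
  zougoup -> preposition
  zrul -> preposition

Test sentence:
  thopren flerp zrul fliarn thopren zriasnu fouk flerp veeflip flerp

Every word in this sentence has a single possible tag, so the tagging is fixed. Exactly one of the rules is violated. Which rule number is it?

Fixed tagging: adjective adjective preposition preposition adjective conjunction noun adjective noun adjective.
Rule check: R1 pass, R2 pass, R3 fail, R4 pass.
Only rule 3 fails.

3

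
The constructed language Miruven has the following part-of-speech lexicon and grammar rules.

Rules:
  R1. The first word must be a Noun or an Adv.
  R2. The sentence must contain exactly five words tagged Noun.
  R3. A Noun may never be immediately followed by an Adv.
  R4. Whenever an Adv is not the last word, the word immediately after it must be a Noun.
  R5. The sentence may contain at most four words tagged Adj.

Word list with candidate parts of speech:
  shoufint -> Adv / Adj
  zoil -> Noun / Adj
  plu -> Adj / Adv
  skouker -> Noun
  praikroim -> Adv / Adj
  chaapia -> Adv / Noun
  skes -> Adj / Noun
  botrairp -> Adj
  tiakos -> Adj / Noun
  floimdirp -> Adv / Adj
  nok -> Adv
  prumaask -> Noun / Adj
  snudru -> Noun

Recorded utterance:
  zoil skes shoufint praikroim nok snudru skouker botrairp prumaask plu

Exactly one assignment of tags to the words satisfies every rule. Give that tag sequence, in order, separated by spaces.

Candidates per position — 1:zoil {Noun,Adj}; 2:skes {Adj,Noun}; 3:shoufint {Adv,Adj}; 4:praikroim {Adv,Adj}; 5:nok {Adv}; 6:snudru {Noun}; 7:skouker {Noun}; 8:botrairp {Adj}; 9:prumaask {Noun,Adj}; 10:plu {Adj,Adv}.
Word 1 cannot be Adj — rule 1 would then fail for every completion. It is Noun.
Word 2 cannot be Adj — rule 2 would then fail for every completion. It is Noun.
Word 3 cannot be Adv — rule 3 would then fail for every completion. It is Adj.
Word 4 cannot be Adv — rule 4 would then fail for every completion. It is Adj.
Word 9 cannot be Adj — rule 2 would then fail for every completion. It is Noun.
Word 10 cannot be Adv — rule 3 would then fail for every completion. It is Adj.
The unique satisfying tagging is: Noun Noun Adj Adj Adv Noun Noun Adj Noun Adj.
Check: rule 1 ✓; rule 2 ✓; rule 3 ✓; rule 4 ✓; rule 5 ✓.

Noun Noun Adj Adj Adv Noun Noun Adj Noun Adj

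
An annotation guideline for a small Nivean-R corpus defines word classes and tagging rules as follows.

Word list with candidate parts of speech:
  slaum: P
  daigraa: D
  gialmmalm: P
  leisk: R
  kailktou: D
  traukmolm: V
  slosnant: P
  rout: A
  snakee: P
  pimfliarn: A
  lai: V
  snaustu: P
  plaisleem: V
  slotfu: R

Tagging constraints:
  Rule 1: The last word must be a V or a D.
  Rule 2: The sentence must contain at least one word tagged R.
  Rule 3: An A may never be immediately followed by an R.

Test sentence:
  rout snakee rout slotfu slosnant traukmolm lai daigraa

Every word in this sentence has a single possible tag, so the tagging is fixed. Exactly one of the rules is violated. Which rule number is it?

3

Fixed tagging: A P A R P V V D.
Applying the rules: R1 ✓, R2 ✓, R3 ✗.
Only rule 3 fails.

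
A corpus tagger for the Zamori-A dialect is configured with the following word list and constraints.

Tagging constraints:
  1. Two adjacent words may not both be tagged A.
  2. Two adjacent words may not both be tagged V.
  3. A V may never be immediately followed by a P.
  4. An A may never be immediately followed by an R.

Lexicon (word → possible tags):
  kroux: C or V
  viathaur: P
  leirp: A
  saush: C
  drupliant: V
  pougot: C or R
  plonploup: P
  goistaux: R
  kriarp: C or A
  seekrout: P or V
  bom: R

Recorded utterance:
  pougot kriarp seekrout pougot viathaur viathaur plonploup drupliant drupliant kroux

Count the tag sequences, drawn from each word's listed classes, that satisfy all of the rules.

0

Candidates per position — 1:pougot {C,R}; 2:kriarp {C,A}; 3:seekrout {P,V}; 4:pougot {C,R}; 5:viathaur {P}; 6:viathaur {P}; 7:plonploup {P}; 8:drupliant {V}; 9:drupliant {V}; 10:kroux {C,V}.
There are 32 candidate sequences in total.
Rule 2 cannot be satisfied by any choice of tags from the lexicon.
So there is no consistent tagging.
Count = 0.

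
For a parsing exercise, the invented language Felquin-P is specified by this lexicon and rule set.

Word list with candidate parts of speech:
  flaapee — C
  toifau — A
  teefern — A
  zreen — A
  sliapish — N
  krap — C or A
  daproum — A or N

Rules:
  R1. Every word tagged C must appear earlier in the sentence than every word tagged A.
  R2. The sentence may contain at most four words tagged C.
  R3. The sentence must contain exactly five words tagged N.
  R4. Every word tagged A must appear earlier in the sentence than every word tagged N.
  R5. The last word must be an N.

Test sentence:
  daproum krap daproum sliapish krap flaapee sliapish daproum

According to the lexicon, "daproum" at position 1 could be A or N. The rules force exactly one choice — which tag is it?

Candidates per position — 1:daproum {A,N}; 2:krap {C,A}; 3:daproum {A,N}; 4:sliapish {N}; 5:krap {C,A}; 6:flaapee {C}; 7:sliapish {N}; 8:daproum {A,N}.
Position 1: A is ruled out by rule 1; that leaves N.
Position 2: A is ruled out by rule 1; that leaves C.
Position 3: A is ruled out by rule 1; that leaves N.
Position 5: A is ruled out by rule 1; that leaves C.
Position 8: A is ruled out by rule 3; that leaves N.
So the tagging must be: N C N N C C N N.
Rule-by-rule: rule 1 ok; rule 2 ok; rule 3 ok; rule 4 ok; rule 5 ok.

N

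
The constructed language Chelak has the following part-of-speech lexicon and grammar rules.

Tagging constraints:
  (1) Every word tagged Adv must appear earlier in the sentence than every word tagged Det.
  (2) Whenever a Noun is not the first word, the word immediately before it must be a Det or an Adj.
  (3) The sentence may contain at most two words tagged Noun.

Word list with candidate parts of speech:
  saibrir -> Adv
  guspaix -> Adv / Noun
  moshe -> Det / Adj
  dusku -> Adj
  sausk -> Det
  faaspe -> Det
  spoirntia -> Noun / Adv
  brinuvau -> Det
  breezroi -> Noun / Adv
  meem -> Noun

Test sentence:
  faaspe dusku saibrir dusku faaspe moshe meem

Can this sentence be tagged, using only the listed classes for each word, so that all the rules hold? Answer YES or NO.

Candidates per position — 1:faaspe {Det}; 2:dusku {Adj}; 3:saibrir {Adv}; 4:dusku {Adj}; 5:faaspe {Det}; 6:moshe {Det,Adj}; 7:meem {Noun}.
Rule 1 cannot be satisfied by any choice of tags from the lexicon.
So there is no consistent tagging.

NO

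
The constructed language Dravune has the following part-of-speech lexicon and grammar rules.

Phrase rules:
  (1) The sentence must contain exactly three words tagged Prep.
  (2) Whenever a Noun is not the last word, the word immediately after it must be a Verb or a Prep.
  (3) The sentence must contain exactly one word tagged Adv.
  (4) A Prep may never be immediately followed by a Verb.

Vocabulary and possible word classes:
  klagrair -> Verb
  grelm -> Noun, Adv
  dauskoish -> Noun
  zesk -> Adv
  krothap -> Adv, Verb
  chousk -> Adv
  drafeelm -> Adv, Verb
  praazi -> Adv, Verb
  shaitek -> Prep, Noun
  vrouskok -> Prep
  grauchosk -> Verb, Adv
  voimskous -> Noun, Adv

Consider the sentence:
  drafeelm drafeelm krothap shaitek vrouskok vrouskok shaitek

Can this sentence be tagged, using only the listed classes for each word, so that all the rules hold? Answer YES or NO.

Candidates per position — 1:drafeelm {Adv,Verb}; 2:drafeelm {Adv,Verb}; 3:krothap {Adv,Verb}; 4:shaitek {Prep,Noun}; 5:vrouskok {Prep}; 6:vrouskok {Prep}; 7:shaitek {Prep,Noun}.
One satisfying assignment: Adv Verb Verb Noun Prep Prep Prep.
Check: rule 1 satisfied; rule 2 satisfied; rule 3 satisfied; rule 4 satisfied.

YES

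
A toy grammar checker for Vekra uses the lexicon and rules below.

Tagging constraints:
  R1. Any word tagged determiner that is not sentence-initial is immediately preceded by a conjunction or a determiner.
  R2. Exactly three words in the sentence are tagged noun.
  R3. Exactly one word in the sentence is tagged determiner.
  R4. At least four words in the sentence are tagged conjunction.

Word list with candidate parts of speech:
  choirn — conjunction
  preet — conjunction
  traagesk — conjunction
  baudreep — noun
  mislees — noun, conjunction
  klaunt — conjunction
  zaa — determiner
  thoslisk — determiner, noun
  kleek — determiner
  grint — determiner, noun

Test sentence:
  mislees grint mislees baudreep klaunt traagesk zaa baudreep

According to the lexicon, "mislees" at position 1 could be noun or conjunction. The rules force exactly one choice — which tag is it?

Candidates per position — 1:mislees {noun,conjunction}; 2:grint {determiner,noun}; 3:mislees {noun,conjunction}; 4:baudreep {noun}; 5:klaunt {conjunction}; 6:traagesk {conjunction}; 7:zaa {determiner}; 8:baudreep {noun}.
If word 1 were noun, no tagging could satisfy rule 4; so word 1 is conjunction.
If word 2 were determiner, no tagging could satisfy rule 3; so word 2 is noun.
If word 3 were noun, no tagging could satisfy rule 2; so word 3 is conjunction.
The only consistent sequence is: conjunction noun conjunction noun conjunction conjunction determiner noun.
Checking: rule 1 ok; rule 2 ok; rule 3 ok; rule 4 ok.

conjunction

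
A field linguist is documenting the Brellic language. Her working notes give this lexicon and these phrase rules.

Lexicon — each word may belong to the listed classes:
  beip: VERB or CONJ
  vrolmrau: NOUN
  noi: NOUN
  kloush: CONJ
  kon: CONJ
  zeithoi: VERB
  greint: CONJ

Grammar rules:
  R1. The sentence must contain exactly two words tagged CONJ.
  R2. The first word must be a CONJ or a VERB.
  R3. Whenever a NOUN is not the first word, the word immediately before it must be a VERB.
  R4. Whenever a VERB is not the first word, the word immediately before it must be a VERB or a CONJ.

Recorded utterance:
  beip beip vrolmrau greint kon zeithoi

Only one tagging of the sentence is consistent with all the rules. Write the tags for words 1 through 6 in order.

VERB VERB NOUN CONJ CONJ VERB

Candidates per position — 1:beip {VERB,CONJ}; 2:beip {VERB,CONJ}; 3:vrolmrau {NOUN}; 4:greint {CONJ}; 5:kon {CONJ}; 6:zeithoi {VERB}.
Position 1: CONJ is ruled out by rule 1; that leaves VERB.
Position 2: CONJ is ruled out by rule 1; that leaves VERB.
The only consistent sequence is: VERB VERB NOUN CONJ CONJ VERB.
Checking: rule 1 ok; rule 2 ok; rule 3 ok; rule 4 ok.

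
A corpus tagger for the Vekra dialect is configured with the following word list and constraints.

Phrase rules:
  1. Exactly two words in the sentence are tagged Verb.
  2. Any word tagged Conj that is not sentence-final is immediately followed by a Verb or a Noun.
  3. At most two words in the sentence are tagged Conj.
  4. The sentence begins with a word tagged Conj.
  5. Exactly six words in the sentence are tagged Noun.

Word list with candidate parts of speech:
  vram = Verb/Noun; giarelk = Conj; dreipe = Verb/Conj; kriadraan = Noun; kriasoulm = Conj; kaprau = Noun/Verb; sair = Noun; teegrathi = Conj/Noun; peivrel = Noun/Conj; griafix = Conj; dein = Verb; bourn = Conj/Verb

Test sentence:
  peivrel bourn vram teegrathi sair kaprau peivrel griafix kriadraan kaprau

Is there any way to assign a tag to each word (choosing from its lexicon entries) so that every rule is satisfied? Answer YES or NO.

YES

Candidates per position — 1:peivrel {Noun,Conj}; 2:bourn {Conj,Verb}; 3:vram {Verb,Noun}; 4:teegrathi {Conj,Noun}; 5:sair {Noun}; 6:kaprau {Noun,Verb}; 7:peivrel {Noun,Conj}; 8:griafix {Conj}; 9:kriadraan {Noun}; 10:kaprau {Noun,Verb}.
One satisfying assignment: Conj Verb Verb Noun Noun Noun Noun Conj Noun Noun.
Rule-by-rule: rule 1 holds; rule 2 holds; rule 3 holds; rule 4 holds; rule 5 holds.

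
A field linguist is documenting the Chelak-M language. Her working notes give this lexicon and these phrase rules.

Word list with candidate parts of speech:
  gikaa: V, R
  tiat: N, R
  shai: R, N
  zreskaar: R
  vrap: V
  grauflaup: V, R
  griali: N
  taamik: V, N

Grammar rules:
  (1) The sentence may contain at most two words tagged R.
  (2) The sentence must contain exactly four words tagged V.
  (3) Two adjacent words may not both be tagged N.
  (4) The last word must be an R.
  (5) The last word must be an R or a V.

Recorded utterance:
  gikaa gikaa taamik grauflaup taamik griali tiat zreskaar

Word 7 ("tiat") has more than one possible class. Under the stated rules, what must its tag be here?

Candidates per position — 1:gikaa {V,R}; 2:gikaa {V,R}; 3:taamik {V,N}; 4:grauflaup {V,R}; 5:taamik {V,N}; 6:griali {N}; 7:tiat {N,R}; 8:zreskaar {R}.
Position 5: tagging it N would leave rule 3 unsatisfiable, so it must be V.
Position 7: tagging it N would leave rule 3 unsatisfiable, so it must be R.
Position 1: tagging it R would leave rule 1 unsatisfiable, so it must be V.
Position 2: tagging it R would leave rule 1 unsatisfiable, so it must be V.
Position 4: tagging it R would leave rule 1 unsatisfiable, so it must be V.
Position 3: tagging it V would leave rule 2 unsatisfiable, so it must be N.
That leaves exactly one tagging: V V N V V N R R.
Checking: rule 1 ok; rule 2 ok; rule 3 ok; rule 4 ok; rule 5 ok.

R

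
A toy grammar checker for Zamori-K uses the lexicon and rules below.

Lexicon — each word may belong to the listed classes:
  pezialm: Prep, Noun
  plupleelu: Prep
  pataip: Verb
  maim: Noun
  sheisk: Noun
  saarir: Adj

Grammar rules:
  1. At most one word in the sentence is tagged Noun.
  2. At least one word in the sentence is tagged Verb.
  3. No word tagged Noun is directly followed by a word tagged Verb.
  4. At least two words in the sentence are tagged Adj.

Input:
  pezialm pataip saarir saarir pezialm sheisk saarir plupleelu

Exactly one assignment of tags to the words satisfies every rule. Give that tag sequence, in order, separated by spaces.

Candidates per position — 1:pezialm {Prep,Noun}; 2:pataip {Verb}; 3:saarir {Adj}; 4:saarir {Adj}; 5:pezialm {Prep,Noun}; 6:sheisk {Noun}; 7:saarir {Adj}; 8:plupleelu {Prep}.
Position 1: tagging it Noun would leave rule 1 unsatisfiable, so it must be Prep.
Position 5: tagging it Noun would leave rule 1 unsatisfiable, so it must be Prep.
The unique satisfying tagging is: Prep Verb Adj Adj Prep Noun Adj Prep.
Rule-by-rule: rule 1 holds; rule 2 holds; rule 3 holds; rule 4 holds.

Prep Verb Adj Adj Prep Noun Adj Prep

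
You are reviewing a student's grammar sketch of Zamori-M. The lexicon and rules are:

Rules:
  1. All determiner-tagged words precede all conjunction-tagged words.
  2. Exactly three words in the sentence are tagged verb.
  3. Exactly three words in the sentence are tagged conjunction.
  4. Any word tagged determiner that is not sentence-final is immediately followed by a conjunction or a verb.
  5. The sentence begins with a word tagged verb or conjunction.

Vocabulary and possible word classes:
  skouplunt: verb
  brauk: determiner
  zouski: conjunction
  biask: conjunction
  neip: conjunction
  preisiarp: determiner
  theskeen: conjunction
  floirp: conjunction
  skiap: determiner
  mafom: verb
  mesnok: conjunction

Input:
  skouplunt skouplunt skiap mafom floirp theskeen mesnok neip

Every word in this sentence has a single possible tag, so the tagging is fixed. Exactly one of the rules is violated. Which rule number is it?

Fixed tagging: verb verb determiner verb conjunction conjunction conjunction conjunction.
Rule check: R1 ✓, R2 ✓, R3 ✗, R4 ✓, R5 ✓.
Only rule 3 fails.

3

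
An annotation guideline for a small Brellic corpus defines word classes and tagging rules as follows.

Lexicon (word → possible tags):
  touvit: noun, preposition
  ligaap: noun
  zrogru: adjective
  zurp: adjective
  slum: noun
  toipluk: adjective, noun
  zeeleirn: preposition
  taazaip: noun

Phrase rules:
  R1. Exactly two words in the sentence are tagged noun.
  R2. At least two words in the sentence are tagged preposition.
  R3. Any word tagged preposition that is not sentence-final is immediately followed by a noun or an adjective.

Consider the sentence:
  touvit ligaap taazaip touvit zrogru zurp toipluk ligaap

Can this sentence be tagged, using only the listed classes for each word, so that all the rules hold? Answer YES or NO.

NO

Candidates per position — 1:touvit {noun,preposition}; 2:ligaap {noun}; 3:taazaip {noun}; 4:touvit {noun,preposition}; 5:zrogru {adjective}; 6:zurp {adjective}; 7:toipluk {adjective,noun}; 8:ligaap {noun}.
Rule 1 cannot be satisfied by any choice of tags from the lexicon.
So there is no consistent tagging.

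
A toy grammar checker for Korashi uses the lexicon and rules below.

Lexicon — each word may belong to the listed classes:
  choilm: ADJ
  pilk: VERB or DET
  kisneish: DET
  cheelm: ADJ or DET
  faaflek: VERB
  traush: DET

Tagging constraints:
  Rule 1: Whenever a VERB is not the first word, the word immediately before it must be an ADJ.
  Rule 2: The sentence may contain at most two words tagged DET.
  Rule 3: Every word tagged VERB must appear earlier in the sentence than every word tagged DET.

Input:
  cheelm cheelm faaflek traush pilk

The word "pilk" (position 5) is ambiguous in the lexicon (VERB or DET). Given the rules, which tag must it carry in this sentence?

Candidates per position — 1:cheelm {ADJ,DET}; 2:cheelm {ADJ,DET}; 3:faaflek {VERB}; 4:traush {DET}; 5:pilk {VERB,DET}.
Position 1: tagging it DET would leave rule 3 unsatisfiable, so it must be ADJ.
Position 2: tagging it DET would leave rule 1 unsatisfiable, so it must be ADJ.
Position 5: tagging it VERB would leave rule 1 unsatisfiable, so it must be DET.
The unique satisfying tagging is: ADJ ADJ VERB DET DET.
Checking: rule 1 satisfied; rule 2 satisfied; rule 3 satisfied.

DET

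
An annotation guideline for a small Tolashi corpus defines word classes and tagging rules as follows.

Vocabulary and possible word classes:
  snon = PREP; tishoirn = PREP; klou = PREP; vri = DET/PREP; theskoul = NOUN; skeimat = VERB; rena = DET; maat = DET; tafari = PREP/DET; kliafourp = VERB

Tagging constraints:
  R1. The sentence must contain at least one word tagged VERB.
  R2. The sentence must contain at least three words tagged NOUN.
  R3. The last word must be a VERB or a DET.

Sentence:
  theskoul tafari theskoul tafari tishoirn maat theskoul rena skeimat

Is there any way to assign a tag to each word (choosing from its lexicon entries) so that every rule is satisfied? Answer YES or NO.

YES

Candidates per position — 1:theskoul {NOUN}; 2:tafari {PREP,DET}; 3:theskoul {NOUN}; 4:tafari {PREP,DET}; 5:tishoirn {PREP}; 6:maat {DET}; 7:theskoul {NOUN}; 8:rena {DET}; 9:skeimat {VERB}.
One satisfying assignment: NOUN DET NOUN PREP PREP DET NOUN DET VERB.
Verifying each rule — rule 1 ok; rule 2 ok; rule 3 ok.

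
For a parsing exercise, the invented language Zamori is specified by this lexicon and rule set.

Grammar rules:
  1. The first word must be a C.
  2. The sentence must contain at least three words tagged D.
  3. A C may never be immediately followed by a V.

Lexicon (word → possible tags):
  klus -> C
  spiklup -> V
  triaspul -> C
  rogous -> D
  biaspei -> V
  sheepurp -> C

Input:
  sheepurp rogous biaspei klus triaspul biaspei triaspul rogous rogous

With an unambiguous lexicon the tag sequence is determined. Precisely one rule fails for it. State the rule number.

3

Fixed tagging: C D V C C V C D D.
Checking each rule: R1 ok, R2 ok, R3 fails.
Only rule 3 fails.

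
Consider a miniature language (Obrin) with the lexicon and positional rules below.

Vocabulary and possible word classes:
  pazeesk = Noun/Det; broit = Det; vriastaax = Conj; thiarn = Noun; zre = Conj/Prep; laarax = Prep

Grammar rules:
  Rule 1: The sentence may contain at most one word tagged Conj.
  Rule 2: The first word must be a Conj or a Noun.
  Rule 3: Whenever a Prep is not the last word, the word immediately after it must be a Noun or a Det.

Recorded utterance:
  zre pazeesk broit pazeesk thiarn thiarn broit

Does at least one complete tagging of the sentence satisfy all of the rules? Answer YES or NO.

Candidates per position — 1:zre {Conj,Prep}; 2:pazeesk {Noun,Det}; 3:broit {Det}; 4:pazeesk {Noun,Det}; 5:thiarn {Noun}; 6:thiarn {Noun}; 7:broit {Det}.
One satisfying assignment: Conj Det Det Det Noun Noun Det.
Rule-by-rule: rule 1 ok; rule 2 ok; rule 3 ok.

YES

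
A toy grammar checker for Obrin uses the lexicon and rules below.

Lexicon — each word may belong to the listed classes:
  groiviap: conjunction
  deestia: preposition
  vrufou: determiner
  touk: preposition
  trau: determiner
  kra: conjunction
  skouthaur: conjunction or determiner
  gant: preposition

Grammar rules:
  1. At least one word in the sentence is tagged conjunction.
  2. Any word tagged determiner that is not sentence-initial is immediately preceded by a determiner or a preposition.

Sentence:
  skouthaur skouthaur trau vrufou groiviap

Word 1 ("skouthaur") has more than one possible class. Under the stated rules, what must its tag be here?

determiner

Candidates per position — 1:skouthaur {conjunction,determiner}; 2:skouthaur {conjunction,determiner}; 3:trau {determiner}; 4:vrufou {determiner}; 5:groiviap {conjunction}.
Position 1: conjunction is ruled out by rule 2; that leaves determiner.
Position 2: conjunction is ruled out by rule 2; that leaves determiner.
That leaves exactly one tagging: determiner determiner determiner determiner conjunction.
Rule-by-rule: rule 1 satisfied; rule 2 satisfied.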